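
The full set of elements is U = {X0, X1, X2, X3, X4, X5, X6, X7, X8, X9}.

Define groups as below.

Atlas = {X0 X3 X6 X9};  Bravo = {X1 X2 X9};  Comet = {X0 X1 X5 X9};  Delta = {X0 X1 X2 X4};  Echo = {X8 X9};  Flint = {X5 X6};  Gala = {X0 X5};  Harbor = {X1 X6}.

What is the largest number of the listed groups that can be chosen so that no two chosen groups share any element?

3

Echo, Gala, Harbor are pairwise disjoint (Echo={X8,X9}; Gala={X0,X5}; Harbor={X1,X6}).
Every remaining group overlaps one of these, and no 4 of the listed groups are pairwise disjoint, so 3 is the maximum.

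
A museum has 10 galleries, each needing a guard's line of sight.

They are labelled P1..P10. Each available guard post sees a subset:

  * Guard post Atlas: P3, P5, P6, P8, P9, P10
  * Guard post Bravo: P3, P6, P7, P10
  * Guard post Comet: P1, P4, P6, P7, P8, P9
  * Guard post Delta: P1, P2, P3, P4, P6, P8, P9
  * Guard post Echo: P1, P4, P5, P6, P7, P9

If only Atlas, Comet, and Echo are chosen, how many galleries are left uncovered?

Union of Atlas, Comet, Echo = {P1, P3, P4, P5, P6, P7, P8, P9, P10}.
Not covered: P2 — 1 gallery.

1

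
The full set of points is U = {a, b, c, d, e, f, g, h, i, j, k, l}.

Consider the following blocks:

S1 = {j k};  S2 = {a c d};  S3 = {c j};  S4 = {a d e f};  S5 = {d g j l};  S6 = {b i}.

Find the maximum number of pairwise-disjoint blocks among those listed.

3

S1, S2, S6 are pairwise disjoint (S1={j,k}; S2={a,c,d}; S6={b,i}).
Every remaining block overlaps one of these, and no 4 of the listed blocks are pairwise disjoint, so 3 is the maximum.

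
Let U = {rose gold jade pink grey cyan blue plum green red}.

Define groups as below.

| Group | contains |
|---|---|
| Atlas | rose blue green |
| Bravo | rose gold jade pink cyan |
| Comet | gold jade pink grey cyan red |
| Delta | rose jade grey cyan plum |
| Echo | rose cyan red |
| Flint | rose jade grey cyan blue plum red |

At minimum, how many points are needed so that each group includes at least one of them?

2

H = {rose, cyan} meets every group (each contains at least one member of H), and |H| = 2.
The groups Atlas, Comet are pairwise disjoint, so any hitting set needs a separate point for each — at least 2. Hence 2 is optimal.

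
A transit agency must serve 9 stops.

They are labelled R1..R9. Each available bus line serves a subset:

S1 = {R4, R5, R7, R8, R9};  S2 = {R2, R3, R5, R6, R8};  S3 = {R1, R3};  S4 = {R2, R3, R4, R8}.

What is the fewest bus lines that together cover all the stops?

S1 and S2 and S3 together: S1 ∪ S2 ∪ S3 = {R1, R2, R3, R4, R5, R6, R7, R8, R9} — every stop is covered.
Only S3 contains R1, so S3 is forced; the remaining 7 stops need at least 2 more bus lines (each remaining bus line adds at most 5) — so at least 3 bus lines are needed, and 3 is optimal.

3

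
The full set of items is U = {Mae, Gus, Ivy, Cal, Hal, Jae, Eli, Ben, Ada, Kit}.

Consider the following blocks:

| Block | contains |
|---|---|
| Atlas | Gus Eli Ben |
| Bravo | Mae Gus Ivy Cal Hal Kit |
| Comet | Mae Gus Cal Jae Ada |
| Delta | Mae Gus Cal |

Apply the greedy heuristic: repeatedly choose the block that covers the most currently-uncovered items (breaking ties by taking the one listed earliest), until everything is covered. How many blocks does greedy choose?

3

Greedy: pick Bravo (covers 6 new) → pick Atlas (covers 2 new) → pick Comet (covers 2 new). Total picks: 3.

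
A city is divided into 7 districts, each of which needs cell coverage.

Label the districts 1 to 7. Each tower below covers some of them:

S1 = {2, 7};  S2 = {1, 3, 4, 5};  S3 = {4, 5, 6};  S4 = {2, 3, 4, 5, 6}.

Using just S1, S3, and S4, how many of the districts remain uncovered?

1

Union of S1, S3, S4 = {2, 3, 4, 5, 6, 7}.
Not covered: 1 — 1 district.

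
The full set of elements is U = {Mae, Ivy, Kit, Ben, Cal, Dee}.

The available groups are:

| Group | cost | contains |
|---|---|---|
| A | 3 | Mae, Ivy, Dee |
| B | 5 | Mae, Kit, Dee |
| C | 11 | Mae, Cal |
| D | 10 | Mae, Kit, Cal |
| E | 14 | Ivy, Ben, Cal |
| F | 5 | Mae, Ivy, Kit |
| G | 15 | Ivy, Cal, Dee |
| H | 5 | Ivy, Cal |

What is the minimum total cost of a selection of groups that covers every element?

19

B, E together cover every element (B ∪ E = {Mae, Ivy, Kit, Ben, Cal, Dee}); total cost 5 + 14 = 19.
The greedy pick A, B, H, E costs 27; no covering selection beats 19.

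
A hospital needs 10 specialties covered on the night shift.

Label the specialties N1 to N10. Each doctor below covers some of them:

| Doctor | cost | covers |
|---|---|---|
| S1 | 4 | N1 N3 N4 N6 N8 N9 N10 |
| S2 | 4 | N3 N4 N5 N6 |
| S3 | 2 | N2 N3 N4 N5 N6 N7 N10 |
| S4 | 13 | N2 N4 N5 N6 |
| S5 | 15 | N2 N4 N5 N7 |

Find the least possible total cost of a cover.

S1, S3 together cover every specialty (S1 ∪ S3 = {N1, N2, N3, N4, N5, N6, N7, N8, N9, N10}); total cost 4 + 2 = 6.
No covering selection has total cost below 6.

6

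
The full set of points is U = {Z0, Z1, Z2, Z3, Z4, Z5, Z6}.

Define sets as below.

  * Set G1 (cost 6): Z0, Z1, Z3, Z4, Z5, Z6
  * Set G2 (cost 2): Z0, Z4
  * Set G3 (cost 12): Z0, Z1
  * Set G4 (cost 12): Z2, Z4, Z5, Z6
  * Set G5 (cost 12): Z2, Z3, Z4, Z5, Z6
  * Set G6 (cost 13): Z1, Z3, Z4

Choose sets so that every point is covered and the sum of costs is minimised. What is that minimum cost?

18

G1, G5 together cover every point (G1 ∪ G5 = {Z0, Z1, Z2, Z3, Z4, Z5, Z6}); total cost 6 + 12 = 18.
No covering selection has total cost below 18.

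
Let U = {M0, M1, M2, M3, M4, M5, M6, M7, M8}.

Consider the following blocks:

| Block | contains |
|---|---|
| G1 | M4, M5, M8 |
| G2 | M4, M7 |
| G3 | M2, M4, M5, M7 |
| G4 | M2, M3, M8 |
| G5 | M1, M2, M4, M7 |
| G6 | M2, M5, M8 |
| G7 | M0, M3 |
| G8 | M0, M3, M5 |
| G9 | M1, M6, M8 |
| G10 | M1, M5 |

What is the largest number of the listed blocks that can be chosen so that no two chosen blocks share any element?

G2, G6, G7 are pairwise disjoint (G2={M4,M7}; G6={M2,M5,M8}; G7={M0,M3}).
Every remaining block overlaps one of these, and no 4 of the listed blocks are pairwise disjoint, so 3 is the maximum.

3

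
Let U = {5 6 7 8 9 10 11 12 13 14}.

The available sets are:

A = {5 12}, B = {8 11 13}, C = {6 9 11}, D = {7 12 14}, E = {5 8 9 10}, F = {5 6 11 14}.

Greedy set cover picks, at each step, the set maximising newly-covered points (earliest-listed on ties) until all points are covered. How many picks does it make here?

Greedy: pick E (covers 4 new) → pick D (covers 3 new) → pick B (covers 2 new) → pick C (covers 1 new). Total picks: 4.

4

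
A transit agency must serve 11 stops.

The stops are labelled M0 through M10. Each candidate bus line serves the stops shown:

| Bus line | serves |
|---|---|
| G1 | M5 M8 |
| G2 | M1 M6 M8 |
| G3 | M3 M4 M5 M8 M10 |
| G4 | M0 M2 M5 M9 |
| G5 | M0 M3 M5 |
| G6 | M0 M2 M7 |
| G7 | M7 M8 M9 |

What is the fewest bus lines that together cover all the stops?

G2 and G3 and G4 and G6 together: G2 ∪ G3 ∪ G4 ∪ G6 = {M0, M1, M2, M3, M4, M5, M6, M7, M8, M9, M10} — every stop is covered.
No 3 of the 7 bus lines cover everything (all 35 combinations miss at least one stop), so 4 is optimal.

4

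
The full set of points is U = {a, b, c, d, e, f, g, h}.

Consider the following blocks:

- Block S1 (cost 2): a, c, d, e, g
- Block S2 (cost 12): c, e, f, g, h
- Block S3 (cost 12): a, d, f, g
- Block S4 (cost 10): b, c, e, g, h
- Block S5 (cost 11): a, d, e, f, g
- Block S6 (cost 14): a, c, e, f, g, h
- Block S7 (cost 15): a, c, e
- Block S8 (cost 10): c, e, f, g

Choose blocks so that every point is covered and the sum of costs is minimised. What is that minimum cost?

S4, S5 together cover every point (S4 ∪ S5 = {a, b, c, d, e, f, g, h}); total cost 10 + 11 = 21.
The greedy pick S1, S4, S8 costs 22; no covering selection beats 21.

21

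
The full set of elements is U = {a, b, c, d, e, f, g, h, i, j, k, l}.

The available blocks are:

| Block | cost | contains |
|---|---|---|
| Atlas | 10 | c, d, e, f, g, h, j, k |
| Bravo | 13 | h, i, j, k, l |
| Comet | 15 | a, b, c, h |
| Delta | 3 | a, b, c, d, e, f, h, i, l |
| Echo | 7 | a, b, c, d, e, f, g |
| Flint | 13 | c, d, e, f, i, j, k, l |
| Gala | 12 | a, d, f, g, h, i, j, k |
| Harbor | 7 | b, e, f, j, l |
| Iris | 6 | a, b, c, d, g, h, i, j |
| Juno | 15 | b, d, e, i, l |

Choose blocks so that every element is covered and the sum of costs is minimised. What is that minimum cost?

Atlas, Delta together cover every element (Atlas ∪ Delta = {a, b, c, d, e, f, g, h, i, j, k, l}); total cost 10 + 3 = 13.
The greedy pick Delta, Iris, Atlas costs 19; no covering selection beats 13.

13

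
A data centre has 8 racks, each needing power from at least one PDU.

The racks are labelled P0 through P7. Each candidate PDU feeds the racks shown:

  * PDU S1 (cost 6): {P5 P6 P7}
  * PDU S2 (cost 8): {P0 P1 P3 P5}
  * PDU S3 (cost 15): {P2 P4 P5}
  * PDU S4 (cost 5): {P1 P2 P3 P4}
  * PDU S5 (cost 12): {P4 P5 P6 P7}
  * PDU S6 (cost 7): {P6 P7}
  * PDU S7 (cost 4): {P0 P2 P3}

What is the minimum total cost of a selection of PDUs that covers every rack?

S1, S4, S7 together cover every rack (S1 ∪ S4 ∪ S7 = {P0, P1, P2, P3, P4, P5, P6, P7}); total cost 6 + 5 + 4 = 15.
No covering selection has total cost below 15.

15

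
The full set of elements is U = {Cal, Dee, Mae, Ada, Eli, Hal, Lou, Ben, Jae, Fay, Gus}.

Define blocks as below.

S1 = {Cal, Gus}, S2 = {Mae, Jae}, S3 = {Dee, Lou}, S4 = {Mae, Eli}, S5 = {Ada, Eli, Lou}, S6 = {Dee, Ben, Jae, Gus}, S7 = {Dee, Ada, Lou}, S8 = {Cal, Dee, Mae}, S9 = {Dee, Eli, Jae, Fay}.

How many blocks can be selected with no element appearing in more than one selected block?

3

S1, S2, S3 are pairwise disjoint (S1={Cal,Gus}; S2={Mae,Jae}; S3={Dee,Lou}).
Every remaining block overlaps one of these, and no 4 of the listed blocks are pairwise disjoint, so 3 is the maximum.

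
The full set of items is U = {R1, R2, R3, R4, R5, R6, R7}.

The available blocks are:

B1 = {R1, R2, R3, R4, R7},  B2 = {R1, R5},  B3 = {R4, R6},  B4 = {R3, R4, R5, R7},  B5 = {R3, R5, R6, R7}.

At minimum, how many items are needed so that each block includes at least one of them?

The 2 items {R4, R5} hit every block.
The blocks B2, B3 are pairwise disjoint, so any hitting set needs a separate item for each — at least 2. Hence 2 is optimal.

2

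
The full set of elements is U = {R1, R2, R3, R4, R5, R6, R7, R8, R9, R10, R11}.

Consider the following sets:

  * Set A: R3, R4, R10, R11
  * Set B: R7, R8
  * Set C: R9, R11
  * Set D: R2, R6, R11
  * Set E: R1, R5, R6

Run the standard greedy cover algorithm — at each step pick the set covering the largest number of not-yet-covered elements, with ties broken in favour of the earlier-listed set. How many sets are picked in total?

5

Greedy: pick A (covers 4 new) → pick E (covers 3 new) → pick B (covers 2 new) → pick C (covers 1 new) → pick D (covers 1 new). Total picks: 5.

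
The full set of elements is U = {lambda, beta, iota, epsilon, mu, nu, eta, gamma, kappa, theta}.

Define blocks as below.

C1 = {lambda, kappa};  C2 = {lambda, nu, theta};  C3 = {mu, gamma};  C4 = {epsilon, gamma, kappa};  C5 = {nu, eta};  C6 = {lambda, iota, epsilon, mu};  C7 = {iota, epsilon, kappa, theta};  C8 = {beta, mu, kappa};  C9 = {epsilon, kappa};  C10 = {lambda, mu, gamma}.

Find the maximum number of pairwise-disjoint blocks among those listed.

C3, C5, C7 are pairwise disjoint (C3={mu,gamma}; C5={nu,eta}; C7={iota,epsilon,kappa,theta}).
Every remaining block overlaps one of these, and no 4 of the listed blocks are pairwise disjoint, so 3 is the maximum.

3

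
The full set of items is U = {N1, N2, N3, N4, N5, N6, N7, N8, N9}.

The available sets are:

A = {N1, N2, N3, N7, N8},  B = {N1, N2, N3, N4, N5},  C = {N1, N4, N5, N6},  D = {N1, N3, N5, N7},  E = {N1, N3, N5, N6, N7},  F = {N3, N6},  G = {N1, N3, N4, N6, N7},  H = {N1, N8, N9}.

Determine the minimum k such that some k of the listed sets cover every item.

A, C, and H cover everything between them: the union {N1, N2, N3, N4, N5, N6, N7, N8, N9} is all of U.
Only H contains N9, so H is forced; the remaining 6 items need at least 2 more sets (each remaining set adds at most 4) — so at least 3 sets are needed, and 3 is optimal.

3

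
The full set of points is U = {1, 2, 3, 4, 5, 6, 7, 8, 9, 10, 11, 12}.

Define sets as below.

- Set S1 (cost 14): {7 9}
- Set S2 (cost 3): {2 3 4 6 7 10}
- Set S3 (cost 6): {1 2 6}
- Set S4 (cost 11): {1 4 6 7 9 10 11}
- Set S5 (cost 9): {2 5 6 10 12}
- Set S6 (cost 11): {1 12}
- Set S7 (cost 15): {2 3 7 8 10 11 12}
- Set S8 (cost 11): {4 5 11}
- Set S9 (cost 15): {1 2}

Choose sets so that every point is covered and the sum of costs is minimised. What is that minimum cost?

35

S4, S5, S7 together cover every point (S4 ∪ S5 ∪ S7 = {1, 2, 3, 4, 5, 6, 7, 8, 9, 10, 11, 12}); total cost 11 + 9 + 15 = 35.
The greedy pick S2, S4, S5, S7 costs 38; no covering selection beats 35.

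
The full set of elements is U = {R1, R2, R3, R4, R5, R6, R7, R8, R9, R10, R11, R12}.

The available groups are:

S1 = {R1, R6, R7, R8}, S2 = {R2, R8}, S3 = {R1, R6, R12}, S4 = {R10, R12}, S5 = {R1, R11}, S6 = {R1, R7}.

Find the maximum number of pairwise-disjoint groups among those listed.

S2, S4, S5 are pairwise disjoint (S2={R2,R8}; S4={R10,R12}; S5={R1,R11}).
Every remaining group overlaps one of these, and no 4 of the listed groups are pairwise disjoint, so 3 is the maximum.

3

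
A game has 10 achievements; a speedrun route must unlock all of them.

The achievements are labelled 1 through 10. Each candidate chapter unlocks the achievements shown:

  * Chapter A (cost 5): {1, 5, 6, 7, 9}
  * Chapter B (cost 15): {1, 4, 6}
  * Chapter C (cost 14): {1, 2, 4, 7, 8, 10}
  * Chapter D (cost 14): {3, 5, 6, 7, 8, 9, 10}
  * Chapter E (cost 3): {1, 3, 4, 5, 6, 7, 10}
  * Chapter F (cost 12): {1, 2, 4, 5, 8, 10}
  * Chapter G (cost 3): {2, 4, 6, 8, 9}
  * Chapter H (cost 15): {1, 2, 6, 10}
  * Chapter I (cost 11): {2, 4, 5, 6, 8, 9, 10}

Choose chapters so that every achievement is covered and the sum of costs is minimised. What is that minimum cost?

6

E, G together cover every achievement (E ∪ G = {1, 2, 3, 4, 5, 6, 7, 8, 9, 10}); total cost 3 + 3 = 6.
No covering selection has total cost below 6.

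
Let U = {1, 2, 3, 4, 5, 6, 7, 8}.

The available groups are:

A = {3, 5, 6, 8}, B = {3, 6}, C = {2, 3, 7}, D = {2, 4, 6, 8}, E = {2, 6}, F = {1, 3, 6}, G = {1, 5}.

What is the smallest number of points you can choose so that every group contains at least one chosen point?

The 3 points {1, 3, 6} hit every group.
No choice of 2 points meets every group, so 3 is the minimum.

3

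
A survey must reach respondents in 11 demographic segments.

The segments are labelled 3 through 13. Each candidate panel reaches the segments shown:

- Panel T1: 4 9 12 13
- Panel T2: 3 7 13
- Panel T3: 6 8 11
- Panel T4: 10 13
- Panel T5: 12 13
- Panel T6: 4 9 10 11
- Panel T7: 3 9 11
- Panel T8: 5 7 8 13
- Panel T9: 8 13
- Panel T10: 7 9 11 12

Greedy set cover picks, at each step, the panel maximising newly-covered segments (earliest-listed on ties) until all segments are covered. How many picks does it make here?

Greedy: pick T1 (covers 4 new) → pick T3 (covers 3 new) → pick T2 (covers 2 new) → pick T4 (covers 1 new) → pick T8 (covers 1 new). Total picks: 5.

5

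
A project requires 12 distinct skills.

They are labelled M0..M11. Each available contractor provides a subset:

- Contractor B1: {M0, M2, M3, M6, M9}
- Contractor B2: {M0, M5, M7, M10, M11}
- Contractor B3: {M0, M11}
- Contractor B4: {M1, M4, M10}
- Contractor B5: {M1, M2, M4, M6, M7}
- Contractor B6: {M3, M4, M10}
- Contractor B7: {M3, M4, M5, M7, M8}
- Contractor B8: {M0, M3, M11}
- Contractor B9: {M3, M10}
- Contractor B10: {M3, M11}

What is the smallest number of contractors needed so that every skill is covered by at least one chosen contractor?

4

Take {B1, B2, B4, B7}. Their union is {M0, M1, M2, M3, M4, M5, M6, M7, M8, M9, M10, M11}, which is all 12 skills.
No 3 of the 10 contractors cover everything (all 120 combinations miss at least one skill), so 4 is optimal.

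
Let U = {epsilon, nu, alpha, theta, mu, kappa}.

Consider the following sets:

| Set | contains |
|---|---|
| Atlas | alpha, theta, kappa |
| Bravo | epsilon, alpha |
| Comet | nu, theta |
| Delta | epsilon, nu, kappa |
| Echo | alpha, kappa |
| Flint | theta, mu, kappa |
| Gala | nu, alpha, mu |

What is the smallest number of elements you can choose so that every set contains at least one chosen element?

Take H = {nu, alpha, kappa}. Each listed set contains at least one of these, so H is a hitting set of size 3.
No choice of 2 elements meets every set, so 3 is the minimum.

3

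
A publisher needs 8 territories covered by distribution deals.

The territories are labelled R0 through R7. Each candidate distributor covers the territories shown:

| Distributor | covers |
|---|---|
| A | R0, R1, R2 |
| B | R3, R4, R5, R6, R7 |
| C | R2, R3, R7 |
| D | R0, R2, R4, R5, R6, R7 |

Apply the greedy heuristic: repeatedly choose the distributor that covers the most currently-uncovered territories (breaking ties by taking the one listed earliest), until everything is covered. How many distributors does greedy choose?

Greedy: pick D (covers 6 new) → pick A (covers 1 new) → pick B (covers 1 new). Total picks: 3.
(The true minimum cover uses only 2 distributors, so greedy is not optimal here.)

3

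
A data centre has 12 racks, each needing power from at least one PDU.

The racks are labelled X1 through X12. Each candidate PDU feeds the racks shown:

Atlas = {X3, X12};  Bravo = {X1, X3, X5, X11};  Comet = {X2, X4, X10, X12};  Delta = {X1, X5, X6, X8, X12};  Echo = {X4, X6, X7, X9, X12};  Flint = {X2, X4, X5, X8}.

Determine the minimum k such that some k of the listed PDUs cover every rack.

Take {Bravo, Comet, Echo, Flint}. Their union is {X1, X2, X3, X4, X5, X6, X7, X8, X9, X10, X11, X12}, which is all 12 racks.
No 3 of the 6 PDUs cover everything (all 20 combinations miss at least one rack), so 4 is optimal.

4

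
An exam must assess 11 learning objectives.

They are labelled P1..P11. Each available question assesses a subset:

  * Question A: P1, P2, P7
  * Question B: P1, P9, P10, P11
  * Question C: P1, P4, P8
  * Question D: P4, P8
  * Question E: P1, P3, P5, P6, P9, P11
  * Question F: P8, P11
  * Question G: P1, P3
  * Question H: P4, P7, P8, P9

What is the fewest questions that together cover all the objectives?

Take {A, B, E, H}. Their union is {P1, P2, P3, P4, P5, P6, P7, P8, P9, P10, P11}, which is all 11 objectives.
Only B contains P10, so B is forced; the remaining 7 objectives need at least 3 more questions (each remaining question adds at most 3) — so at least 4 questions are needed, and 4 is optimal.

4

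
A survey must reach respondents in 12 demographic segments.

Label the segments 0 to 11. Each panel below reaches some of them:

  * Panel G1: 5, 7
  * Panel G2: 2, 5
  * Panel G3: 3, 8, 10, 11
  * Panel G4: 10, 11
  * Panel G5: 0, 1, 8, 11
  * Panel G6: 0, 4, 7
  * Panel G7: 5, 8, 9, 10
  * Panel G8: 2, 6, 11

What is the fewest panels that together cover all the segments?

5

G3 and G5 and G6 and G7 and G8 together: G3 ∪ G5 ∪ G6 ∪ G7 ∪ G8 = {0, 1, 2, 3, 4, 5, 6, 7, 8, 9, 10, 11} — every segment is covered.
No 4 of the 8 panels cover everything (all 70 combinations miss at least one segment), so 5 is optimal.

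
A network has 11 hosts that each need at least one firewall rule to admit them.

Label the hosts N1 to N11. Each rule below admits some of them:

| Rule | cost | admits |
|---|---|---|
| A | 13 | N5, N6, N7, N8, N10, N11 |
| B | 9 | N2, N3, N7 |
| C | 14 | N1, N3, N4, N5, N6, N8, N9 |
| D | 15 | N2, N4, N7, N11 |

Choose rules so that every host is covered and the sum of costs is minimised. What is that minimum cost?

A, B, C together cover every host (A ∪ B ∪ C = {N1, N2, N3, N4, N5, N6, N7, N8, N9, N10, N11}); total cost 13 + 9 + 14 = 36.
No covering selection has total cost below 36.

36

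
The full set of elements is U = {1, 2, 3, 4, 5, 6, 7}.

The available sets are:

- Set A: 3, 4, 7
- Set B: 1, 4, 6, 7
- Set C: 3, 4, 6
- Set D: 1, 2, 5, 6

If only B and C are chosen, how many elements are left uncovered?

Union of B, C = {1, 3, 4, 6, 7}.
Not covered: 2, 5 — 2 elements.

2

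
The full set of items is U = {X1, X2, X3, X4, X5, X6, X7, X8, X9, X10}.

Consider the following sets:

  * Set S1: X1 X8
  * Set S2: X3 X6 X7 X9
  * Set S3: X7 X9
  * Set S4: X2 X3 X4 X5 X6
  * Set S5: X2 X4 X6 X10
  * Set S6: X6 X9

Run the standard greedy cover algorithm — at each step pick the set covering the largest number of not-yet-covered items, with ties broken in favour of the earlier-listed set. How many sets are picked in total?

Greedy: pick S4 (covers 5 new) → pick S1 (covers 2 new) → pick S2 (covers 2 new) → pick S5 (covers 1 new). Total picks: 4.

4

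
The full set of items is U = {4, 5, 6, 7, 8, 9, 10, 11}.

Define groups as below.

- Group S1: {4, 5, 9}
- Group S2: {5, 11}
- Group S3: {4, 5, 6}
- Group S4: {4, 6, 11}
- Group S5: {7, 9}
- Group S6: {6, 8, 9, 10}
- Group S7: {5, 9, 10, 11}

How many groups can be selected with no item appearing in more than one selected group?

S4, S5 are pairwise disjoint (S4={4,6,11}; S5={7,9}).
Every remaining group overlaps one of these, and no 3 of the listed groups are pairwise disjoint, so 2 is the maximum.

2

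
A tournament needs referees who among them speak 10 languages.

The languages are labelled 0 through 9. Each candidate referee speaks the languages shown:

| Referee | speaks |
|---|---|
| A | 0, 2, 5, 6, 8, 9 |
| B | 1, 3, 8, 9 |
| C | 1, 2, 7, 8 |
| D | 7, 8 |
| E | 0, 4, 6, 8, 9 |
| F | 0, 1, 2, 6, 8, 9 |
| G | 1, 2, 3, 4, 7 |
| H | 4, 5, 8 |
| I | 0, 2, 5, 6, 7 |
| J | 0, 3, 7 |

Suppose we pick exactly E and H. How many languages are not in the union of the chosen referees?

Union of E, H = {0, 4, 5, 6, 8, 9}.
Not covered: 1, 2, 3, 7 — 4 languages.

4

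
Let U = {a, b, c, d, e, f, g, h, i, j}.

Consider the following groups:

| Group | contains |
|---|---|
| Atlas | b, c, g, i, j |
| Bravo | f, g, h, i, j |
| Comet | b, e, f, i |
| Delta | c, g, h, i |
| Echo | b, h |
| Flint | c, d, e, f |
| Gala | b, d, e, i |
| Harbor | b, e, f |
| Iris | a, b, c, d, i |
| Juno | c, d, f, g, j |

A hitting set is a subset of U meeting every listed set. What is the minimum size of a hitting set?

The 3 elements {f, h, i} hit every group.
No choice of 2 elements meets every group, so 3 is the minimum.

3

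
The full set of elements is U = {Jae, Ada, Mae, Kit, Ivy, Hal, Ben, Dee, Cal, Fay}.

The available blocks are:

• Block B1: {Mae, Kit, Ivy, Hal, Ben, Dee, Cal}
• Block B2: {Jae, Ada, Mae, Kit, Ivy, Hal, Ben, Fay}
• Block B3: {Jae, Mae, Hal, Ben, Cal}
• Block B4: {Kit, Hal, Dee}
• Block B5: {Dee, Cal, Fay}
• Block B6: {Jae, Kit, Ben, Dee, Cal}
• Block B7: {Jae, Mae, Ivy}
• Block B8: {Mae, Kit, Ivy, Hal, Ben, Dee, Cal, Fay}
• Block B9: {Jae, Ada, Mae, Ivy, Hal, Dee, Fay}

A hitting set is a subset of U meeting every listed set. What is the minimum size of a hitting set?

2

Take H = {Jae, Dee}. Each listed block contains at least one of these, so H is a hitting set of size 2.
The blocks B5, B7 are pairwise disjoint, so any hitting set needs a separate element for each — at least 2. Hence 2 is optimal.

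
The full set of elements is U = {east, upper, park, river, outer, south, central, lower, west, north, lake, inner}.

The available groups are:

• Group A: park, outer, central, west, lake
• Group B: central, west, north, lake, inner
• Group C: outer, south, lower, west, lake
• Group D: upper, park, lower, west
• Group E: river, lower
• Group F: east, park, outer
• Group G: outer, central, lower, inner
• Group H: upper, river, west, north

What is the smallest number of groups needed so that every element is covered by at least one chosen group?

4

Take {B, C, F, H}. Their union is {east, upper, park, river, outer, south, central, lower, west, north, lake, inner}, which is all 12 elements.
Only C contains south, so C is forced; the remaining 7 elements need at least 3 more groups (each remaining group adds at most 3) — so at least 4 groups are needed, and 4 is optimal.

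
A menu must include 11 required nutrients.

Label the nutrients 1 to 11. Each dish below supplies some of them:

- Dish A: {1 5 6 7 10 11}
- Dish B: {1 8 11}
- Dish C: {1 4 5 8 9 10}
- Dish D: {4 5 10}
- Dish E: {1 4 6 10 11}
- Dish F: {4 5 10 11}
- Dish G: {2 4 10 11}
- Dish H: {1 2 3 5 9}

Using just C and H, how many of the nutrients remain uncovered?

3

Union of C, H = {1, 2, 3, 4, 5, 8, 9, 10}.
Not covered: 6, 7, 11 — 3 nutrients.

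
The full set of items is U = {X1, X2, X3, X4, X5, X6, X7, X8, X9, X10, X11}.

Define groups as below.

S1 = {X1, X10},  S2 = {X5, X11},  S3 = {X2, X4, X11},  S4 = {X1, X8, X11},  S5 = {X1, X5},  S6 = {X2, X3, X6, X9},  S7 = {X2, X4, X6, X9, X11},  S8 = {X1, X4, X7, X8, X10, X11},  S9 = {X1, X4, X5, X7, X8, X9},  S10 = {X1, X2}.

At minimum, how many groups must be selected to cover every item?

S5 and S6 and S8 together: S5 ∪ S6 ∪ S8 = {X1, X2, X3, X4, X5, X6, X7, X8, X9, X10, X11} — every item is covered.
Only S6 contains X3, so S6 is forced; the remaining 7 items need at least 2 more groups (each remaining group adds at most 6) — so at least 3 groups are needed, and 3 is optimal.

3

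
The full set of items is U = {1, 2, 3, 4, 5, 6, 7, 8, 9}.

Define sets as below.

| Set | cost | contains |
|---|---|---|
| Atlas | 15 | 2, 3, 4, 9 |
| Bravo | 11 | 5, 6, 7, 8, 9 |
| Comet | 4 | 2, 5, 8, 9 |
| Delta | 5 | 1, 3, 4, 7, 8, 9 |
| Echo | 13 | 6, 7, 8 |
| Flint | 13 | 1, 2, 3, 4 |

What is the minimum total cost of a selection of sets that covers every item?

20

Bravo, Comet, Delta together cover every item (Bravo ∪ Comet ∪ Delta = {1, 2, 3, 4, 5, 6, 7, 8, 9}); total cost 11 + 4 + 5 = 20.
No covering selection has total cost below 20.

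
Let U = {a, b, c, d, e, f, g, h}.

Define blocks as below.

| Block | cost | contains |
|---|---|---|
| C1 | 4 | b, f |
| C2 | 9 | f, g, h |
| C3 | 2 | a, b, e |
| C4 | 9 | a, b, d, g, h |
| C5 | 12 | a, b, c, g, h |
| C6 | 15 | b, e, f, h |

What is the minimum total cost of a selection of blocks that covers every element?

27

C1, C3, C4, C5 together cover every element (C1 ∪ C3 ∪ C4 ∪ C5 = {a, b, c, d, e, f, g, h}); total cost 4 + 2 + 9 + 12 = 27.
The greedy pick C3, C2, C4, C5 costs 32; no covering selection beats 27.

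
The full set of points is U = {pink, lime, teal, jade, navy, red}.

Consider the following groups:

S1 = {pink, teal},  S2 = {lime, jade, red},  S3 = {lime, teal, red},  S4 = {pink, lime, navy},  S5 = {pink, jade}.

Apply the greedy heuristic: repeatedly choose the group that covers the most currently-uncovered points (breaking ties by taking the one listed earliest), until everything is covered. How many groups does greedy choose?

3

Greedy: pick S2 (covers 3 new) → pick S1 (covers 2 new) → pick S4 (covers 1 new). Total picks: 3.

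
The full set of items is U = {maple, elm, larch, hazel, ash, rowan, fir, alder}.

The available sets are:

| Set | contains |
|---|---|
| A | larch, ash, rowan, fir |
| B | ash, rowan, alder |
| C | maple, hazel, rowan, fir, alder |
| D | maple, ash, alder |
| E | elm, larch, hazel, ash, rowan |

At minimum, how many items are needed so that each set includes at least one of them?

2

The 2 items {ash, fir} hit every set.
No single item lies in every set, so at least 2 are needed and 2 is optimal.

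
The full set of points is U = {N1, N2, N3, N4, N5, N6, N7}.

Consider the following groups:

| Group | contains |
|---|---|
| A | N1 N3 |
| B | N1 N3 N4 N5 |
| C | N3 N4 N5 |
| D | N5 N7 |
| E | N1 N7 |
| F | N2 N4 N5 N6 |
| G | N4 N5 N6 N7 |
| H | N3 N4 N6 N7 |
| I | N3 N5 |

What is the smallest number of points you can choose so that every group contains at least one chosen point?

T = {N1, N4, N5} meets every group (each contains at least one member of T), and |T| = 3.
No choice of 2 points meets every group, so 3 is the minimum.

3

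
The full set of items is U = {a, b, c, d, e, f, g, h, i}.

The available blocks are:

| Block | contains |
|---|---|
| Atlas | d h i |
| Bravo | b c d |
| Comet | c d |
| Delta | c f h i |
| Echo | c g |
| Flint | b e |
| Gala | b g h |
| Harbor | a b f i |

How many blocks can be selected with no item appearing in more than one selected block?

3

Atlas, Echo, Flint are pairwise disjoint (Atlas={d,h,i}; Echo={c,g}; Flint={b,e}).
Every remaining block overlaps one of these, and no 4 of the listed blocks are pairwise disjoint, so 3 is the maximum.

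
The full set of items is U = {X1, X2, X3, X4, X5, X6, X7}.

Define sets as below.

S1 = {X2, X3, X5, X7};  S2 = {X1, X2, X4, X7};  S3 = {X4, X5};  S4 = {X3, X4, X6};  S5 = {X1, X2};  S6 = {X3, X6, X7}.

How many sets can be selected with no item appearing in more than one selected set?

3

S3, S5, S6 are pairwise disjoint (S3={X4,X5}; S5={X1,X2}; S6={X3,X6,X7}).
Every remaining set overlaps one of these, and no 4 of the listed sets are pairwise disjoint, so 3 is the maximum.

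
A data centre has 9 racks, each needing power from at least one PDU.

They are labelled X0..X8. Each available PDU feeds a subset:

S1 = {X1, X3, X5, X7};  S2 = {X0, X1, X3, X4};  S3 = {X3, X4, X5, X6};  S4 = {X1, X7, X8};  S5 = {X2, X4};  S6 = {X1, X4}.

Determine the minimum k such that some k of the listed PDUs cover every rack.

Take {S2, S3, S4, S5}. Their union is {X0, X1, X2, X3, X4, X5, X6, X7, X8}, which is all 9 racks.
Only S2 contains X0, so S2 is forced; the remaining 5 racks need at least 3 more PDUs (each remaining PDU adds at most 2) — so at least 4 PDUs are needed, and 4 is optimal.

4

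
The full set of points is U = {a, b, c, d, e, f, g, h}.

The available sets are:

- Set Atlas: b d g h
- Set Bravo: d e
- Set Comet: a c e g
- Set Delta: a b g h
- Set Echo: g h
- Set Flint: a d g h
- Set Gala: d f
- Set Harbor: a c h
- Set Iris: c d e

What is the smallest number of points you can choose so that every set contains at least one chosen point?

Take T = {e, f, h}. Each listed set contains at least one of these, so T is a hitting set of size 3.
No choice of 2 points meets every set, so 3 is the minimum.

3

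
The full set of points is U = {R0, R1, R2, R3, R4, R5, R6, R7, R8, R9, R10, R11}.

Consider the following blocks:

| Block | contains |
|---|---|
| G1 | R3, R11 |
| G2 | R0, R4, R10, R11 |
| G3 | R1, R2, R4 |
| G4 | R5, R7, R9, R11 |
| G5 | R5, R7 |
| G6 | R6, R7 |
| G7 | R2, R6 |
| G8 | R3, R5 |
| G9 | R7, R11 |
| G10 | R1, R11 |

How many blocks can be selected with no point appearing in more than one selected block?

G2, G6, G8 are pairwise disjoint (G2={R0,R4,R10,R11}; G6={R6,R7}; G8={R3,R5}).
Every remaining block overlaps one of these, and no 4 of the listed blocks are pairwise disjoint, so 3 is the maximum.

3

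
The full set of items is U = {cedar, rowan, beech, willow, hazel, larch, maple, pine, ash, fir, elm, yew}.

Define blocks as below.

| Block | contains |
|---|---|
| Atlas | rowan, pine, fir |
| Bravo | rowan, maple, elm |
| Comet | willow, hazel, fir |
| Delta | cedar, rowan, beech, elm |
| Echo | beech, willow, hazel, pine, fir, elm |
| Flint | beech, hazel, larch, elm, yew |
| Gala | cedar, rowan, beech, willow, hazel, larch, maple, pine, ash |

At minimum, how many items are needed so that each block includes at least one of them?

H = {rowan, hazel} meets every block (each contains at least one member of H), and |H| = 2.
The blocks Atlas, Flint are pairwise disjoint, so any hitting set needs a separate item for each — at least 2. Hence 2 is optimal.

2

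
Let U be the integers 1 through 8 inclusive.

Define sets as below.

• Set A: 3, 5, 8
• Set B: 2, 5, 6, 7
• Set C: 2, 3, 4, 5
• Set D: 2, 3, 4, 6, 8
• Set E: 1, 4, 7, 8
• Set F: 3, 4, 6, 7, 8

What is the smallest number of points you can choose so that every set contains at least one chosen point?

2

Take H = {2, 8}. Each listed set contains at least one of these, so H is a hitting set of size 2.
No single point lies in every set, so at least 2 are needed and 2 is optimal.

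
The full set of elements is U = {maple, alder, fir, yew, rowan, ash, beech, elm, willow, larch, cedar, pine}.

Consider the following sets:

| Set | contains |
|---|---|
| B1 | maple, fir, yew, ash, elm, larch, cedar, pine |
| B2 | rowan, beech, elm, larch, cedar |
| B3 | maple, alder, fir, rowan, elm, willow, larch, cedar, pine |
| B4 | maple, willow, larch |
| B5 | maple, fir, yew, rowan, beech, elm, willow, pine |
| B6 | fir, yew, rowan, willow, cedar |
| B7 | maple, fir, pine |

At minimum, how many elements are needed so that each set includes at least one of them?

Take H = {maple, cedar}. Each listed set contains at least one of these, so H is a hitting set of size 2.
The sets B2, B7 are pairwise disjoint, so any hitting set needs a separate element for each — at least 2. Hence 2 is optimal.

2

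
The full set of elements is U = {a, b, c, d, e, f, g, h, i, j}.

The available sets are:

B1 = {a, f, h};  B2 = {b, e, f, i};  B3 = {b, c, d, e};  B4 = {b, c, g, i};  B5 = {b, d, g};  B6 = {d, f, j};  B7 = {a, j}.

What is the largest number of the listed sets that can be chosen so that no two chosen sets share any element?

2

B4, B7 are pairwise disjoint (B4={b,c,g,i}; B7={a,j}).
Every remaining set overlaps one of these, and no 3 of the listed sets are pairwise disjoint, so 2 is the maximum.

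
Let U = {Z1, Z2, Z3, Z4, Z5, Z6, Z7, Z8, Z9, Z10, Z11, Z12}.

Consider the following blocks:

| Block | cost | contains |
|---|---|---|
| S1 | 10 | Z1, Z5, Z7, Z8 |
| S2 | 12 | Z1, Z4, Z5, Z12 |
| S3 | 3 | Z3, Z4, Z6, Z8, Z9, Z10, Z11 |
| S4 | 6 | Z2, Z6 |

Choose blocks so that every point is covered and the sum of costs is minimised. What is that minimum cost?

S1, S2, S3, S4 together cover every point (S1 ∪ S2 ∪ S3 ∪ S4 = {Z1, Z2, Z3, Z4, Z5, Z6, Z7, Z8, Z9, Z10, Z11, Z12}); total cost 10 + 12 + 3 + 6 = 31.
No covering selection has total cost below 31.

31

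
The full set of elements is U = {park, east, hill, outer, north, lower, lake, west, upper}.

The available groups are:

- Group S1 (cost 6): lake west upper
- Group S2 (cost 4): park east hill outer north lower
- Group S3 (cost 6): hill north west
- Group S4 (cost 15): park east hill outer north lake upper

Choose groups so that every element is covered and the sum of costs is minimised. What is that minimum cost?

S1, S2 together cover every element (S1 ∪ S2 = {park, east, hill, outer, north, lower, lake, west, upper}); total cost 6 + 4 = 10.
No covering selection has total cost below 10.

10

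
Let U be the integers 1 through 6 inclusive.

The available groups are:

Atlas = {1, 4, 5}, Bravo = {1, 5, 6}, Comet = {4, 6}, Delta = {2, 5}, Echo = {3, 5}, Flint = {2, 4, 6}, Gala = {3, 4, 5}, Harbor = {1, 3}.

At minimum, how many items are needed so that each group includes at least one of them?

3

The 3 items {3, 4, 5} hit every group.
The groups Comet, Delta, Harbor are pairwise disjoint, so any hitting set needs a separate item for each — at least 3. Hence 3 is optimal.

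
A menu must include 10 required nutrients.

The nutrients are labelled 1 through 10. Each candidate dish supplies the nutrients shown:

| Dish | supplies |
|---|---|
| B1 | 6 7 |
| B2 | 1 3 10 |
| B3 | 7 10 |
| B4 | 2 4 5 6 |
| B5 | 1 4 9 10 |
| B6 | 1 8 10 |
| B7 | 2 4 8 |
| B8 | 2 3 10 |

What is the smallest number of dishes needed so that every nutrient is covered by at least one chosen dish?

Take {B3, B4, B5, B7, B8}. Their union is {1, 2, 3, 4, 5, 6, 7, 8, 9, 10}, which is all 10 nutrients.
No 4 of the 8 dishes cover everything (all 70 combinations miss at least one nutrient), so 5 is optimal.

5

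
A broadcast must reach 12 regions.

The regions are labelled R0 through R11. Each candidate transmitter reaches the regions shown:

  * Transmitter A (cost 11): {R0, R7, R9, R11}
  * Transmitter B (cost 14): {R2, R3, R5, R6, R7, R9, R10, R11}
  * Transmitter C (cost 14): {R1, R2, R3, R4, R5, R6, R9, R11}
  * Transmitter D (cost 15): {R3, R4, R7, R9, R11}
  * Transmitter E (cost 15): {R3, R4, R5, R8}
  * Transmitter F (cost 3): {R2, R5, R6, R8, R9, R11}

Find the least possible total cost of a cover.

42

A, B, C, F together cover every region (A ∪ B ∪ C ∪ F = {R0, R1, R2, R3, R4, R5, R6, R7, R8, R9, R10, R11}); total cost 11 + 14 + 14 + 3 = 42.
No covering selection has total cost below 42.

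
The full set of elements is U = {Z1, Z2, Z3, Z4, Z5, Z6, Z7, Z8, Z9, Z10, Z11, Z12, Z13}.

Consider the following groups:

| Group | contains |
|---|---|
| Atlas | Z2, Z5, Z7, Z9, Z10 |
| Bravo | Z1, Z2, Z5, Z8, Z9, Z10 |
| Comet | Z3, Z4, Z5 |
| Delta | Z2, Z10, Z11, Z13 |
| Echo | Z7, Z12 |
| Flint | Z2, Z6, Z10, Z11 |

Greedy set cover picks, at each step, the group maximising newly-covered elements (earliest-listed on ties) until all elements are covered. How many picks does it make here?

Greedy: pick Bravo (covers 6 new) → pick Comet (covers 2 new) → pick Delta (covers 2 new) → pick Echo (covers 2 new) → pick Flint (covers 1 new). Total picks: 5.

5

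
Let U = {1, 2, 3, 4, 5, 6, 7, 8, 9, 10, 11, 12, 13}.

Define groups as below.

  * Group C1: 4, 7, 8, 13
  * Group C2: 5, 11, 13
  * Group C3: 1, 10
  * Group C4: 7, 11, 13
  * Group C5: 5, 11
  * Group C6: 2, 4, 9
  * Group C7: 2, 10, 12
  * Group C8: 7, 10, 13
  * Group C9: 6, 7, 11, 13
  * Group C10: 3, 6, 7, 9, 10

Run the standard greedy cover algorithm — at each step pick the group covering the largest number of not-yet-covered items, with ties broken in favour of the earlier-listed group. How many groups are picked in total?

Greedy: pick C10 (covers 5 new) → pick C1 (covers 3 new) → pick C2 (covers 2 new) → pick C7 (covers 2 new) → pick C3 (covers 1 new). Total picks: 5.

5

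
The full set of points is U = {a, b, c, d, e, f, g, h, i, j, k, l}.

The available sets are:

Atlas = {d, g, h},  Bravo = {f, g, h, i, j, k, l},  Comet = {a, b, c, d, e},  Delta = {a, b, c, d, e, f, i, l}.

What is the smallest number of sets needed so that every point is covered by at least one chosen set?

Take {Bravo, Delta}. Their union is {a, b, c, d, e, f, g, h, i, j, k, l}, which is all 12 points.
No single set has all 12 points (the largest, Delta, has 8), so 2 is optimal.

2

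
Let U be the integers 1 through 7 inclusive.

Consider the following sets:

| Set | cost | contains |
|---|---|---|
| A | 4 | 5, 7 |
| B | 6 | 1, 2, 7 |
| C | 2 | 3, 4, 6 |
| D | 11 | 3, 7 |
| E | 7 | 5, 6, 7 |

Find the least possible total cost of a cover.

A, B, C together cover every item (A ∪ B ∪ C = {1, 2, 3, 4, 5, 6, 7}); total cost 4 + 6 + 2 = 12.
No covering selection has total cost below 12.

12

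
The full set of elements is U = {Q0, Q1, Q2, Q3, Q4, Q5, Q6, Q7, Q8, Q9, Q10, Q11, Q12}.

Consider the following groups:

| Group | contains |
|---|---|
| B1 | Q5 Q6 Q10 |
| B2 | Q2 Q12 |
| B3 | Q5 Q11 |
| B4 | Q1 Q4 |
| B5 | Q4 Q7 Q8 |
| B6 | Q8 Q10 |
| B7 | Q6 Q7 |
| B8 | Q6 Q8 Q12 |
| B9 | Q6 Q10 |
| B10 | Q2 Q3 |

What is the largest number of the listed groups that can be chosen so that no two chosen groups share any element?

B3, B4, B6, B7, B10 are pairwise disjoint (B3={Q5,Q11}; B4={Q1,Q4}; B6={Q8,Q10}; B7={Q6,Q7}; B10={Q2,Q3}).
Every remaining group overlaps one of these, and no 6 of the listed groups are pairwise disjoint, so 5 is the maximum.

5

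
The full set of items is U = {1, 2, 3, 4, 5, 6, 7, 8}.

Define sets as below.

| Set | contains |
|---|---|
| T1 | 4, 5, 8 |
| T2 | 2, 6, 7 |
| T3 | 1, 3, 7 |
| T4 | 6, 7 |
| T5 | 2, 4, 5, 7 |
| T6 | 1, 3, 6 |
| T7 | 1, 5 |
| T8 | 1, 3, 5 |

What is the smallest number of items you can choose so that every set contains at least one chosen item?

H = {1, 7, 8} meets every set (each contains at least one member of H), and |H| = 3.
No choice of 2 items meets every set, so 3 is the minimum.

3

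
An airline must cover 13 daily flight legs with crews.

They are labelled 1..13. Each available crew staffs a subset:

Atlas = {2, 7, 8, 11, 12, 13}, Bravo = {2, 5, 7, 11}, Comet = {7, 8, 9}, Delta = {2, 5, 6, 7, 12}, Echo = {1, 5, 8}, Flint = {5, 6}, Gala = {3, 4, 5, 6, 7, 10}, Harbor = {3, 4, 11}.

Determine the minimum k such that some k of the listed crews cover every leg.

Take {Atlas, Comet, Echo, Gala}. Their union is {1, 2, 3, 4, 5, 6, 7, 8, 9, 10, 11, 12, 13}, which is all 13 legs.
No 3 of the 8 crews cover everything (all 56 combinations miss at least one leg), so 4 is optimal.

4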